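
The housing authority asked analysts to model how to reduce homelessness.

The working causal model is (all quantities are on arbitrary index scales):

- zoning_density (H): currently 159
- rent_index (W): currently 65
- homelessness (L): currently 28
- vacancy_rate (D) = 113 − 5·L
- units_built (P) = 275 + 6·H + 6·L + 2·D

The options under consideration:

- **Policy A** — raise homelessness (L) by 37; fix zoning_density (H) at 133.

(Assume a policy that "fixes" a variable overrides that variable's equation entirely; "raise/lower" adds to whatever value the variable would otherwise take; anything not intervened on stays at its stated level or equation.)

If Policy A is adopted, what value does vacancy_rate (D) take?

-212

Policy A (L + 37, H := 133):
  L = 28 + 37 = 65
  D = 113 − 5·65 = -212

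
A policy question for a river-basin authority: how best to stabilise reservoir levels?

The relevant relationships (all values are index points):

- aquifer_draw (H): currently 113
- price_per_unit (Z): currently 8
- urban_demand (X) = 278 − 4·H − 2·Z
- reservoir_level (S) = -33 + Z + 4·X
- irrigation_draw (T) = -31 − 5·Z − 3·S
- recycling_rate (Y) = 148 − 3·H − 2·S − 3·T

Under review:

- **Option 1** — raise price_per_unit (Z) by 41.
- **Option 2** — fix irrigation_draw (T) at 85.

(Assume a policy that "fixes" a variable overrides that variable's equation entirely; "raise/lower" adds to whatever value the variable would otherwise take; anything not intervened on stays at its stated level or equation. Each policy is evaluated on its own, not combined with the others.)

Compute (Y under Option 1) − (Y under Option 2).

-7991

Option 1 (Z + 41):
  H = 113
  Z = 8 + 41 = 49
  X = 278 − 4·113 − 2·49 = -272
  S = -33 + 49 + 4·(-272) = -1072
  T = -31 − 5·49 − 3·(-1072) = 2940
  Y = 148 − 3·113 − 2·(-1072) − 3·2940 = -6867
Option 2 (T := 85):
  H = 113
  Z = 8
  X = 278 − 4·113 − 2·8 = -190
  S = -33 + 8 + 4·(-190) = -785
  T = 85
  Y = 148 − 3·113 − 2·(-785) − 3·85 = 1124
Y: -6867 − 1124 = -7991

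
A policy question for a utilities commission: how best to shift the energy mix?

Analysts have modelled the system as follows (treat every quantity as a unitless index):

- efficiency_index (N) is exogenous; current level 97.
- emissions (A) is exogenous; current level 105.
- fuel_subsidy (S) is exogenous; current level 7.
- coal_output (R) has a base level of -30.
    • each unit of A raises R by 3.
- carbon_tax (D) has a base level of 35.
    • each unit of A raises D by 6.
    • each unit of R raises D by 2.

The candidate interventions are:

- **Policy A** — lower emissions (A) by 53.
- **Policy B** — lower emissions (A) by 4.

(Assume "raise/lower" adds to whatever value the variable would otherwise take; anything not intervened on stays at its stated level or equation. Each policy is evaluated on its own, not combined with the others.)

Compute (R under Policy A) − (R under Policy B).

Policy A (A − 53):
  A = 105 − 53 = 52
  R = -30 + 3·52 = 126
Policy B (A − 4):
  A = 105 − 4 = 101
  R = -30 + 3·101 = 273
R: 126 − 273 = -147

-147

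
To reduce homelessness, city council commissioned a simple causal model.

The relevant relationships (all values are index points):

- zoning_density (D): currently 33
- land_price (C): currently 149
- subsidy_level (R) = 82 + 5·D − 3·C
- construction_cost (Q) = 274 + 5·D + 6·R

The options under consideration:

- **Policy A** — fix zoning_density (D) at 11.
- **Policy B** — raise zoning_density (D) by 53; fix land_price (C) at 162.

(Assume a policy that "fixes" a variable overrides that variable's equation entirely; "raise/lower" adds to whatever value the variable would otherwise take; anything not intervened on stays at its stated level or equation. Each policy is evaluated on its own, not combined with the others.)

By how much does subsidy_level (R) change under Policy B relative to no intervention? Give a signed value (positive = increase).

Baseline:
  D = 33
  C = 149
  R = 82 + 5·33 − 3·149 = -200
Policy B (D + 53, C := 162):
  D = 33 + 53 = 86
  C = 162
  R = 82 + 5·86 − 3·162 = 26
Change in R: 26 − (-200) = 226

226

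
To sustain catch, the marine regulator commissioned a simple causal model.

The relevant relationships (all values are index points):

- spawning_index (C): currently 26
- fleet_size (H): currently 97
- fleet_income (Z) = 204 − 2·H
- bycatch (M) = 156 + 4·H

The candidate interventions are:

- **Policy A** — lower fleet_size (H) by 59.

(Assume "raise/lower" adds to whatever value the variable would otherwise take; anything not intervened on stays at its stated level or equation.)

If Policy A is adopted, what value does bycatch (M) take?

308

Policy A (H − 59):
  H = 97 − 59 = 38
  M = 156 + 4·38 = 308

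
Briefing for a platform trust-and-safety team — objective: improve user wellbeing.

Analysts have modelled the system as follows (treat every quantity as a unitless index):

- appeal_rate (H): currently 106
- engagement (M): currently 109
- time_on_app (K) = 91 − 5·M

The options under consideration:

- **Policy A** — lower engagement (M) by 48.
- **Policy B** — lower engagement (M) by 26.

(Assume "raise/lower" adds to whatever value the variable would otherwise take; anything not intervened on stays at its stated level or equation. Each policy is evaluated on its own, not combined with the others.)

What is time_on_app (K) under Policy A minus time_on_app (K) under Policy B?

110

Policy A (M − 48):
  M = 109 − 48 = 61
  K = 91 − 5·61 = -214
Policy B (M − 26):
  M = 109 − 26 = 83
  K = 91 − 5·83 = -324
K: -214 − (-324) = 110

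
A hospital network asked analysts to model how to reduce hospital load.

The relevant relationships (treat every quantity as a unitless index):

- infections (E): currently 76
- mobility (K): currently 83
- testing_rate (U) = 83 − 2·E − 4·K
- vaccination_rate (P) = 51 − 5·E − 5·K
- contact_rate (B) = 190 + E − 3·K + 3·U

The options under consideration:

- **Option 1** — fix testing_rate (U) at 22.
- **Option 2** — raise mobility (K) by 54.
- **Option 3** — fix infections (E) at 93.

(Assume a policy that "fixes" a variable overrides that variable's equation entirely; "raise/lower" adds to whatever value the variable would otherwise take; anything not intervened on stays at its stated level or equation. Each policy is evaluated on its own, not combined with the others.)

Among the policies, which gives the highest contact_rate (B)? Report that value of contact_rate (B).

Option 1 (U := 22):
  E = 76
  K = 83
  U = 22
  B = 190 + 76 − 3·83 + 3·22 = 83
Option 2 (K + 54):
  E = 76
  K = 83 + 54 = 137
  U = 83 − 2·76 − 4·137 = -617
  B = 190 + 76 − 3·137 + 3·(-617) = -1996
Option 3 (E := 93):
  E = 93
  K = 83
  U = 83 − 2·93 − 4·83 = -435
  B = 190 + 93 − 3·83 + 3·(-435) = -1271
Comparing — Option 1: B=83, Option 2: B=-1996, Option 3: B=-1271. Highest is 83 (Option 1).

83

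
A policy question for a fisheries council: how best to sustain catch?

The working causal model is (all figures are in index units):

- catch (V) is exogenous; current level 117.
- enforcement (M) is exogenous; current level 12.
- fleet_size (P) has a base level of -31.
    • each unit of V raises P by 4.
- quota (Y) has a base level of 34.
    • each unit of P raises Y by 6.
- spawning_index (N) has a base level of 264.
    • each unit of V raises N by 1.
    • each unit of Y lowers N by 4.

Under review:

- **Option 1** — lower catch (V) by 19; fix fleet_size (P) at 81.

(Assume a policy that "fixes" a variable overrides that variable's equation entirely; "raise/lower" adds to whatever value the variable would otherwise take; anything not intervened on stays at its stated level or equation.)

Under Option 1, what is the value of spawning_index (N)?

Option 1 (V − 19, P := 81):
  V = 117 − 19 = 98
  P = 81
  Y = 34 + 6·81 = 520
  N = 264 + 98 − 4·520 = -1718

-1718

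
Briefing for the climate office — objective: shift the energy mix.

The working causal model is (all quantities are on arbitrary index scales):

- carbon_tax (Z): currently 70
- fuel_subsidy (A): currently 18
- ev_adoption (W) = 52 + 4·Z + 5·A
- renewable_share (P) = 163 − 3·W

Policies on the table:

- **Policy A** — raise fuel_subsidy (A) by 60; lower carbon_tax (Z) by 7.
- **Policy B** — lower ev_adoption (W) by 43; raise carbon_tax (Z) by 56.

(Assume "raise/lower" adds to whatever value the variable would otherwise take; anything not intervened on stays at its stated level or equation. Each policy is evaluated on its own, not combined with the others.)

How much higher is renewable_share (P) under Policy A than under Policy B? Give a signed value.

Policy A (A + 60, Z − 7):
  Z = 70 − 7 = 63
  A = 18 + 60 = 78
  W = 52 + 4·63 + 5·78 = 694
  P = 163 − 3·694 = -1919
Policy B (W − 43, Z + 56):
  Z = 70 + 56 = 126
  A = 18
  W = 52 + 4·126 + 5·18 (−43 from intervention) = 603
  P = 163 − 3·603 = -1646
P: -1919 − (-1646) = -273

-273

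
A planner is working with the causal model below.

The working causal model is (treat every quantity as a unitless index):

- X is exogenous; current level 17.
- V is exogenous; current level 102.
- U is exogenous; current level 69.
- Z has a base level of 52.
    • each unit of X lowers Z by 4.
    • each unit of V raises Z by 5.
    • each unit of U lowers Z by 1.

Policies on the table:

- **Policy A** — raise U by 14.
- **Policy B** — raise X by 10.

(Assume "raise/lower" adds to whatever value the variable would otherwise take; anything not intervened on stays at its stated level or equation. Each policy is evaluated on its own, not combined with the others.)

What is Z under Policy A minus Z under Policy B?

Policy A (U + 14):
  X = 17
  V = 102
  U = 69 + 14 = 83
  Z = 52 − 4·17 + 5·102 − 83 = 411
Policy B (X + 10):
  X = 17 + 10 = 27
  V = 102
  U = 69
  Z = 52 − 4·27 + 5·102 − 69 = 385
Z: 411 − 385 = 26

26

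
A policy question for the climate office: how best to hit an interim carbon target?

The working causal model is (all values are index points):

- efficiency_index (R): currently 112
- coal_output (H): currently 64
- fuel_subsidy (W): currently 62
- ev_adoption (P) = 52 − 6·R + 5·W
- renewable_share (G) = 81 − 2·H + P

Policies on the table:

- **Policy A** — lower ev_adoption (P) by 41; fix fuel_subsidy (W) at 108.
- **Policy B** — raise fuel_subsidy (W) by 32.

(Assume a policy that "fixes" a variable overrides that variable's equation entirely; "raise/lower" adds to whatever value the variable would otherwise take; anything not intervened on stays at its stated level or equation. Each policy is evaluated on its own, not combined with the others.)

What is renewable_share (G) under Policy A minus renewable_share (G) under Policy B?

Policy A (P − 41, W := 108):
  R = 112
  H = 64
  W = 108
  P = 52 − 6·112 + 5·108 (−41 from intervention) = -121
  G = 81 − 2·64 + (-121) = -168
Policy B (W + 32):
  R = 112
  H = 64
  W = 62 + 32 = 94
  P = 52 − 6·112 + 5·94 = -150
  G = 81 − 2·64 + (-150) = -197
G: -168 − (-197) = 29

29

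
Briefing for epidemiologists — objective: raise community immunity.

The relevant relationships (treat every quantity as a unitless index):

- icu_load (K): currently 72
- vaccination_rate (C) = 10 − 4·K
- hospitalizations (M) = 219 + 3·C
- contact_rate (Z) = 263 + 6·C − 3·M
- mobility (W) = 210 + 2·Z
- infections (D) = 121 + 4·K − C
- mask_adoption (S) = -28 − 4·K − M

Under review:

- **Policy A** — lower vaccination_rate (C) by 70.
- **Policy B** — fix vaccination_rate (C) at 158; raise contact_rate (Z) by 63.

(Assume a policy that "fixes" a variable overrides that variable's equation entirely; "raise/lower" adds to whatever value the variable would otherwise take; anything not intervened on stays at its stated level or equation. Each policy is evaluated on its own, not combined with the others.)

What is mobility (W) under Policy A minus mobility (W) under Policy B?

2910

Policy A (C − 70):
  K = 72
  C = 10 − 4·72 (−70 from intervention) = -348
  M = 219 + 3·(-348) = -825
  Z = 263 + 6·(-348) − 3·(-825) = 650
  W = 210 + 2·650 = 1510
Policy B (C := 158, Z + 63):
  K = 72
  C = 158
  M = 219 + 3·158 = 693
  Z = 263 + 6·158 − 3·693 (+63 from intervention) = -805
  W = 210 + 2·(-805) = -1400
W: 1510 − (-1400) = 2910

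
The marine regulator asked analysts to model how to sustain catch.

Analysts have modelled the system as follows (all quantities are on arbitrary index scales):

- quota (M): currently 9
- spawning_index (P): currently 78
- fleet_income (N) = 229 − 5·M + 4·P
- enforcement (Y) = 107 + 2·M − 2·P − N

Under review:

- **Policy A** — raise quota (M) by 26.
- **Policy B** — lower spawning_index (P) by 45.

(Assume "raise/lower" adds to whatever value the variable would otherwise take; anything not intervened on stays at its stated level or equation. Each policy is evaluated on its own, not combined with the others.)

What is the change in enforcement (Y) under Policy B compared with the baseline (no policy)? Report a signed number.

270

Baseline:
  M = 9
  P = 78
  N = 229 − 5·9 + 4·78 = 496
  Y = 107 + 2·9 − 2·78 − 496 = -527
Policy B (P − 45):
  M = 9
  P = 78 − 45 = 33
  N = 229 − 5·9 + 4·33 = 316
  Y = 107 + 2·9 − 2·33 − 316 = -257
Change in Y: -257 − (-527) = 270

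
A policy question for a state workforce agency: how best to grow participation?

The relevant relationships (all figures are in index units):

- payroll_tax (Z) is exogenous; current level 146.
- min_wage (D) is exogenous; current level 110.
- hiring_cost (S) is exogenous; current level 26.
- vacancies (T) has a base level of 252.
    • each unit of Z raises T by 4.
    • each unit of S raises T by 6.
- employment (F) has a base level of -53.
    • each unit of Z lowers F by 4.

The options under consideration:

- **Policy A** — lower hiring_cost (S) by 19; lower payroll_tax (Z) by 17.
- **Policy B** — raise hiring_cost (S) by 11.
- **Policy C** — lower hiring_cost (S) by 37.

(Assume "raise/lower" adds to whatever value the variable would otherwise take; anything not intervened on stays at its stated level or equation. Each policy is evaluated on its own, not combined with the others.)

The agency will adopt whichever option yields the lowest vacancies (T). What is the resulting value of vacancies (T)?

Policy A (S − 19, Z − 17):
  Z = 146 − 17 = 129
  S = 26 − 19 = 7
  T = 252 + 4·129 + 6·7 = 810
Policy B (S + 11):
  Z = 146
  S = 26 + 11 = 37
  T = 252 + 4·146 + 6·37 = 1058
Policy C (S − 37):
  Z = 146
  S = 26 − 37 = -11
  T = 252 + 4·146 + 6·(-11) = 770
Comparing — Policy A: T=810, Policy B: T=1058, Policy C: T=770. Lowest is 770 (Policy C).

770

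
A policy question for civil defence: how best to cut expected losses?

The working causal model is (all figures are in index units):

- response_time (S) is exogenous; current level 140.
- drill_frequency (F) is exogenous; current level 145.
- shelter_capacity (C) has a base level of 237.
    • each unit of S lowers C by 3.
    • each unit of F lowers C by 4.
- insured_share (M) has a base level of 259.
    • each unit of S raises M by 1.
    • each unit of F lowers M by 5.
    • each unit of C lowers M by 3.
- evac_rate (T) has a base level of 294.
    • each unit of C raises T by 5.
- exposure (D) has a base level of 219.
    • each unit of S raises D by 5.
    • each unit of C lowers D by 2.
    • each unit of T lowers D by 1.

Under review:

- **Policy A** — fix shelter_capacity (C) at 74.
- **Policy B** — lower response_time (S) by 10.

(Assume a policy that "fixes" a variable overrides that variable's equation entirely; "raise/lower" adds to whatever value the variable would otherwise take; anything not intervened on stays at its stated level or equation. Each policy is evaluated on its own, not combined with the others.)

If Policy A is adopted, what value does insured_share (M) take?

Policy A (C := 74):
  S = 140
  F = 145
  C = 74
  M = 259 + 140 − 5·145 − 3·74 = -548

-548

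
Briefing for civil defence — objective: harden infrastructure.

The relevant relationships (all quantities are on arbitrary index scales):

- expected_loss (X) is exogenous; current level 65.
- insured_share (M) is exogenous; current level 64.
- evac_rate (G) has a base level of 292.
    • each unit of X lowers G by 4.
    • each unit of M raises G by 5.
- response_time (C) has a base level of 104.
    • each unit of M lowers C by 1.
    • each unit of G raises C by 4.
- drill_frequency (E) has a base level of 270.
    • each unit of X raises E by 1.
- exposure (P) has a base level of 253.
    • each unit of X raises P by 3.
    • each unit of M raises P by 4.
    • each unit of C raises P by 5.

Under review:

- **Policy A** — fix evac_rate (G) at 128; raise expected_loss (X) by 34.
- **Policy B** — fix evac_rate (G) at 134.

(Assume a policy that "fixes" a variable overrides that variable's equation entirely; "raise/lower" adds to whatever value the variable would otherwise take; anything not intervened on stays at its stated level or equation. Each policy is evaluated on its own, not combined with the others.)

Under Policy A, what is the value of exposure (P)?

3566

Policy A (G := 128, X + 34):
  X = 65 + 34 = 99
  M = 64
  G = 128
  C = 104 − 64 + 4·128 = 552
  P = 253 + 3·99 + 4·64 + 5·552 = 3566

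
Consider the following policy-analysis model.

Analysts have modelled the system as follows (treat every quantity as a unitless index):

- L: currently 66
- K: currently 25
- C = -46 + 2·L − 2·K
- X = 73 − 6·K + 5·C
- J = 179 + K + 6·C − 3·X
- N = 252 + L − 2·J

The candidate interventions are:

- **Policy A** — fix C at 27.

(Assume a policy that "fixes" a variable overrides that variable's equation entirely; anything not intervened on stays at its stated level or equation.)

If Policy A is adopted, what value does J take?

192

Policy A (C := 27):
  L = 66
  K = 25
  C = 27
  X = 73 − 6·25 + 5·27 = 58
  J = 179 + 25 + 6·27 − 3·58 = 192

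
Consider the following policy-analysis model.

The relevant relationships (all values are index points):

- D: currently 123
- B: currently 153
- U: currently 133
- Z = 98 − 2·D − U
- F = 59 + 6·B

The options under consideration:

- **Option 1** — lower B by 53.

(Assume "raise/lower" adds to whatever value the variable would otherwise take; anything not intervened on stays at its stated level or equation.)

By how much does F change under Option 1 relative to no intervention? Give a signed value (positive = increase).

-318

Baseline:
  B = 153
  F = 59 + 6·153 = 977
Option 1 (B − 53):
  B = 153 − 53 = 100
  F = 59 + 6·100 = 659
Change in F: 659 − 977 = -318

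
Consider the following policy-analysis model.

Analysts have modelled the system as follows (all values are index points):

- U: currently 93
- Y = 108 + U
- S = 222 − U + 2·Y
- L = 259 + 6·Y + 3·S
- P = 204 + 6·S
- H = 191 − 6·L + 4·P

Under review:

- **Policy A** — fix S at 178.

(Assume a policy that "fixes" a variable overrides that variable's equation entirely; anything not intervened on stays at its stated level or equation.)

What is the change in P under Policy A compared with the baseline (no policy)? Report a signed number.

Baseline:
  U = 93
  Y = 108 + 93 = 201
  S = 222 − 93 + 2·201 = 531
  P = 204 + 6·531 = 3390
Policy A (S := 178):
  U = 93
  Y = 108 + 93 = 201
  S = 178
  P = 204 + 6·178 = 1272
Change in P: 1272 − 3390 = -2118

-2118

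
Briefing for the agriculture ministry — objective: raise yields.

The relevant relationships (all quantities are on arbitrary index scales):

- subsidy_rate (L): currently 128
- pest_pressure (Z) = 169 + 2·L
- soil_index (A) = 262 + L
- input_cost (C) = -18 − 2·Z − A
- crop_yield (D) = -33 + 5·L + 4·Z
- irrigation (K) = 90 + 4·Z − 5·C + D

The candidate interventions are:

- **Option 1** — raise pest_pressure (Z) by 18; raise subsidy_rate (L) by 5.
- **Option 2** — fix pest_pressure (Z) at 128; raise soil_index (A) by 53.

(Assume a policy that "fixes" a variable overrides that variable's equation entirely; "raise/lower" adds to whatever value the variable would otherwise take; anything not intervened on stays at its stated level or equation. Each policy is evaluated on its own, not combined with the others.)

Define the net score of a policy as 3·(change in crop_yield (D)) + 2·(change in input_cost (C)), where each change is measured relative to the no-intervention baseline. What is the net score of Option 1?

Baseline:
  L = 128
  Z = 169 + 2·128 = 425
  A = 262 + 128 = 390
  C = -18 − 2·425 − 390 = -1258
  D = -33 + 5·128 + 4·425 = 2307
Option 1 (Z + 18, L + 5):
  L = 128 + 5 = 133
  Z = 169 + 2·133 (+18 from intervention) = 453
  A = 262 + 133 = 395
  C = -18 − 2·453 − 395 = -1319
  D = -33 + 5·133 + 4·453 = 2444
ΔD = 2444 − 2307 = 137; ΔC = -1319 − (-1258) = -61
Score = 3·137 + 2·(-61) = 289

289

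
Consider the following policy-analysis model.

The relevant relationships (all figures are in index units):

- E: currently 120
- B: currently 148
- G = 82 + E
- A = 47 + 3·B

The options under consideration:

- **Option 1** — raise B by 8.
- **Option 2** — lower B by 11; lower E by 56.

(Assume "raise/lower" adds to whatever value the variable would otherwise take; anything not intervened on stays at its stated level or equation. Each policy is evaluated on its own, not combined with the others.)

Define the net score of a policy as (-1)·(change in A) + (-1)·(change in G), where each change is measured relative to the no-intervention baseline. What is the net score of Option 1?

Baseline:
  E = 120
  B = 148
  G = 82 + 120 = 202
  A = 47 + 3·148 = 491
Option 1 (B + 8):
  E = 120
  B = 148 + 8 = 156
  G = 82 + 120 = 202
  A = 47 + 3·156 = 515
ΔA = 515 − 491 = 24; ΔG = 202 − 202 = 0
Score = (-1)·24 + (-1)·0 = -24

-24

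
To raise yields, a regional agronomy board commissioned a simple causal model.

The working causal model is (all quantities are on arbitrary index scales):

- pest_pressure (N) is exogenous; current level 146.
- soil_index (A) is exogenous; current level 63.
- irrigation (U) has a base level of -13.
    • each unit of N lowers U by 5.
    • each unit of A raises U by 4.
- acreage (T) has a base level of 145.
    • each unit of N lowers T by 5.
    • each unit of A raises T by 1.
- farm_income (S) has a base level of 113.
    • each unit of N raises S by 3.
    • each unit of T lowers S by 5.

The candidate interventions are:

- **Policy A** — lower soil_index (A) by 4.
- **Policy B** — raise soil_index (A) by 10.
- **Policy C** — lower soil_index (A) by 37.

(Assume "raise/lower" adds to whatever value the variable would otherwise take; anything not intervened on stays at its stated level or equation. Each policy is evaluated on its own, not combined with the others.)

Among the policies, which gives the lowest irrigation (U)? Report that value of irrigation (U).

Policy A (A − 4):
  N = 146
  A = 63 − 4 = 59
  U = -13 − 5·146 + 4·59 = -507
Policy B (A + 10):
  N = 146
  A = 63 + 10 = 73
  U = -13 − 5·146 + 4·73 = -451
Policy C (A − 37):
  N = 146
  A = 63 − 37 = 26
  U = -13 − 5·146 + 4·26 = -639
Comparing — Policy A: U=-507, Policy B: U=-451, Policy C: U=-639. Lowest is -639 (Policy C).

-639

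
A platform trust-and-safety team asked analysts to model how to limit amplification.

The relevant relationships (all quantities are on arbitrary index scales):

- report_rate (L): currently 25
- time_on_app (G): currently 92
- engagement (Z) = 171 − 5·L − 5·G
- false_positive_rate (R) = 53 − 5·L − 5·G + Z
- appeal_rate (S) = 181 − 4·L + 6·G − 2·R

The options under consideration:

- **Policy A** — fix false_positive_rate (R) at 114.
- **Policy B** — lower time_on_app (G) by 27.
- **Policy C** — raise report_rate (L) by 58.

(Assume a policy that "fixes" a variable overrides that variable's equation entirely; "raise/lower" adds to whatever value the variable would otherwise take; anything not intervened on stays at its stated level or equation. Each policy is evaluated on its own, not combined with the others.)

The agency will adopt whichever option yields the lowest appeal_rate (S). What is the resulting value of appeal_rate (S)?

405

Policy A (R := 114):
  L = 25
  G = 92
  Z = 171 − 5·25 − 5·92 = -414
  R = 114
  S = 181 − 4·25 + 6·92 − 2·114 = 405
Policy B (G − 27):
  L = 25
  G = 92 − 27 = 65
  Z = 171 − 5·25 − 5·65 = -279
  R = 53 − 5·25 − 5·65 + (-279) = -676
  S = 181 − 4·25 + 6·65 − 2·(-676) = 1823
Policy C (L + 58):
  L = 25 + 58 = 83
  G = 92
  Z = 171 − 5·83 − 5·92 = -704
  R = 53 − 5·83 − 5·92 + (-704) = -1526
  S = 181 − 4·83 + 6·92 − 2·(-1526) = 3453
Comparing — Policy A: S=405, Policy B: S=1823, Policy C: S=3453. Lowest is 405 (Policy A).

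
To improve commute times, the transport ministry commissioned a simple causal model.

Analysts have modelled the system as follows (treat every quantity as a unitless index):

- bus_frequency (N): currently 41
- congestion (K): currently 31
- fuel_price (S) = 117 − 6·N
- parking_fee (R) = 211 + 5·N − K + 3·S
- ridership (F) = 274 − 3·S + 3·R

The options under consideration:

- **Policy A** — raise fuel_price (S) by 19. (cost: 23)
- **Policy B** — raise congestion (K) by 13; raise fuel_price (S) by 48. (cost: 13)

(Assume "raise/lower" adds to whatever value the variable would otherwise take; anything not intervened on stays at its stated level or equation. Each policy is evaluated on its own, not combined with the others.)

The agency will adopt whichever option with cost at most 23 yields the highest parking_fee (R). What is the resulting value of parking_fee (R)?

129

Policy A (S + 19):
  N = 41
  K = 31
  S = 117 − 6·41 (+19 from intervention) = -110
  R = 211 + 5·41 − 31 + 3·(-110) = 55
Policy B (K + 13, S + 48):
  N = 41
  K = 31 + 13 = 44
  S = 117 − 6·41 (+48 from intervention) = -81
  R = 211 + 5·41 − 44 + 3·(-81) = 129
Comparing — Policy A: R=55, Policy B: R=129. Highest is 129 (Policy B).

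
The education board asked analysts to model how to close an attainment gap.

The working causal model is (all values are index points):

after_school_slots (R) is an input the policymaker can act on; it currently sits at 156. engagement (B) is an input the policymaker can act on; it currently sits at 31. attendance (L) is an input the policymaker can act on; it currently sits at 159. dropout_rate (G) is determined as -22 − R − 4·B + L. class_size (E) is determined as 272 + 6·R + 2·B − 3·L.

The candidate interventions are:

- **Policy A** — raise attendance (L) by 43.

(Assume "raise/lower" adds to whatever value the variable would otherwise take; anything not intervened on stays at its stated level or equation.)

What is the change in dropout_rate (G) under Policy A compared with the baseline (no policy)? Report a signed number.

Baseline:
  R = 156
  B = 31
  L = 159
  G = -22 − 156 − 4·31 + 159 = -143
Policy A (L + 43):
  R = 156
  B = 31
  L = 159 + 43 = 202
  G = -22 − 156 − 4·31 + 202 = -100
Change in G: -100 − (-143) = 43

43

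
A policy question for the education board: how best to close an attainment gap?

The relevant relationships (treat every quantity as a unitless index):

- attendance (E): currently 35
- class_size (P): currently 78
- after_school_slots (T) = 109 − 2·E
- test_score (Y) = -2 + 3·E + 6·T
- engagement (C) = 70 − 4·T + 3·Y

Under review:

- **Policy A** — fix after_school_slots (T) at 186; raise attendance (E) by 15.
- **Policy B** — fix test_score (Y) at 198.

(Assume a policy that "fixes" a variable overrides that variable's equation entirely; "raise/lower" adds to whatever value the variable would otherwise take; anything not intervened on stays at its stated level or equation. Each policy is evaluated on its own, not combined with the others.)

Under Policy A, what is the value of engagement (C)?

3118

Policy A (T := 186, E + 15):
  E = 35 + 15 = 50
  T = 186
  Y = -2 + 3·50 + 6·186 = 1264
  C = 70 − 4·186 + 3·1264 = 3118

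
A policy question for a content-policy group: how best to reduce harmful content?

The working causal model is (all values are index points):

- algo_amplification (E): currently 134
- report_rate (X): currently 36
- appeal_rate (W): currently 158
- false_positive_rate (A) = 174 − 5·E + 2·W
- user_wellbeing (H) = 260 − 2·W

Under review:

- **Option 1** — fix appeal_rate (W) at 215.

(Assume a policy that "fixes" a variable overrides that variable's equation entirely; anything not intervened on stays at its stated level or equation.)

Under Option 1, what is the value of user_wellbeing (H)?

-170

Option 1 (W := 215):
  W = 215
  H = 260 − 2·215 = -170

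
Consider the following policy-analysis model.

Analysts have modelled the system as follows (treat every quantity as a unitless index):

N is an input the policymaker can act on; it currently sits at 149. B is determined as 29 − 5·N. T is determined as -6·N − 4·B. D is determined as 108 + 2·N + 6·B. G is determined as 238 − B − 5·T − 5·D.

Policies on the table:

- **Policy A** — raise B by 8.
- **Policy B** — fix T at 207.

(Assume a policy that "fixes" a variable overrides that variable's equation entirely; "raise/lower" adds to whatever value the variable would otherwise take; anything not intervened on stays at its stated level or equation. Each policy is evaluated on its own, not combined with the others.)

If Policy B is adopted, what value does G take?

19369

Policy B (T := 207):
  N = 149
  B = 29 − 5·149 = -716
  T = 207
  D = 108 + 2·149 + 6·(-716) = -3890
  G = 238 − (-716) − 5·207 − 5·(-3890) = 19369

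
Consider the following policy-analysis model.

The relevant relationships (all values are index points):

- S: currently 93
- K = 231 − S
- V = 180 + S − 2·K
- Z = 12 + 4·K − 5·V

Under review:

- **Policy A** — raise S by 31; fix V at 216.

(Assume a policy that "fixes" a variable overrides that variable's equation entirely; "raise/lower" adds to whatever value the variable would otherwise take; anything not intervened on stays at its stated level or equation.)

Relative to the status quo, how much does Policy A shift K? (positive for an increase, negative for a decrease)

-31

Baseline:
  S = 93
  K = 231 − 93 = 138
Policy A (S + 31, V := 216):
  S = 93 + 31 = 124
  K = 231 − 124 = 107
Change in K: 107 − 138 = -31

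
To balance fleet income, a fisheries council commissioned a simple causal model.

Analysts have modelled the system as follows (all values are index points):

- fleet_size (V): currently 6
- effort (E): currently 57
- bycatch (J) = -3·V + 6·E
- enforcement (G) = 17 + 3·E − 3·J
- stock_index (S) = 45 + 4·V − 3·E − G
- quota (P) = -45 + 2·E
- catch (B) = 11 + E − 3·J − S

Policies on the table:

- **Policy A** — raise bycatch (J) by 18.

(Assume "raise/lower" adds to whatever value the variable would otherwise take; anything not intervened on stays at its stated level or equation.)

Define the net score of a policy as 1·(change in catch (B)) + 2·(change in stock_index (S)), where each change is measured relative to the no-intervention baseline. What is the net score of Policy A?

Baseline:
  V = 6
  E = 57
  J = 0 − 3·6 + 6·57 = 324
  G = 17 + 3·57 − 3·324 = -784
  S = 45 + 4·6 − 3·57 − (-784) = 682
  B = 11 + 57 − 3·324 − 682 = -1586
Policy A (J + 18):
  V = 6
  E = 57
  J = 0 − 3·6 + 6·57 (+18 from intervention) = 342
  G = 17 + 3·57 − 3·342 = -838
  S = 45 + 4·6 − 3·57 − (-838) = 736
  B = 11 + 57 − 3·342 − 736 = -1694
ΔB = -1694 − (-1586) = -108; ΔS = 736 − 682 = 54
Score = 1·(-108) + 2·54 = 0

0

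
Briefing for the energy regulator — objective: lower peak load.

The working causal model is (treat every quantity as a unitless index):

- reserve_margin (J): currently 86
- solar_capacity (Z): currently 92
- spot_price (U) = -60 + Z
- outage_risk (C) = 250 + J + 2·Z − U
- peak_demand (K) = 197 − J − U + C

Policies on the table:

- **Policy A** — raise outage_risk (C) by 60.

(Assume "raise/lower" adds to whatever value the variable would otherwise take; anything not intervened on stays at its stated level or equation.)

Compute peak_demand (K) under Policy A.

Policy A (C + 60):
  J = 86
  Z = 92
  U = -60 + 92 = 32
  C = 250 + 86 + 2·92 − 32 (+60 from intervention) = 548
  K = 197 − 86 − 32 + 548 = 627

627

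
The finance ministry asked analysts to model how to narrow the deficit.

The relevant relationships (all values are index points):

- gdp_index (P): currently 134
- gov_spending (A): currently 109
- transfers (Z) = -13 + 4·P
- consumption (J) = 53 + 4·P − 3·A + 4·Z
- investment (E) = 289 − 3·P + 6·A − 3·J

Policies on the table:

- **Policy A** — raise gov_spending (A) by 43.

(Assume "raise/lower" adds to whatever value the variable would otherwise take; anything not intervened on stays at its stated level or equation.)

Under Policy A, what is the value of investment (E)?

-5876

Policy A (A + 43):
  P = 134
  A = 109 + 43 = 152
  Z = -13 + 4·134 = 523
  J = 53 + 4·134 − 3·152 + 4·523 = 2225
  E = 289 − 3·134 + 6·152 − 3·2225 = -5876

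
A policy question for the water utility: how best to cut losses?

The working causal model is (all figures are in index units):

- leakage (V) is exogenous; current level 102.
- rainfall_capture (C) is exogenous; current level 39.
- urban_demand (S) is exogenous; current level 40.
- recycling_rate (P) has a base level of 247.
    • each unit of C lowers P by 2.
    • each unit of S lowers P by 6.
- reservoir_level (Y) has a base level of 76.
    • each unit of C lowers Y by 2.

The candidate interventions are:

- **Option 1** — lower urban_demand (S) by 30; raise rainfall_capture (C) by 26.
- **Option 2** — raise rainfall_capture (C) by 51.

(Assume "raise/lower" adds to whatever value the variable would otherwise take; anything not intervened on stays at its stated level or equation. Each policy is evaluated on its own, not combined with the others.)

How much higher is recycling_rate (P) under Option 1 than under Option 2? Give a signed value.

Option 1 (S − 30, C + 26):
  C = 39 + 26 = 65
  S = 40 − 30 = 10
  P = 247 − 2·65 − 6·10 = 57
Option 2 (C + 51):
  C = 39 + 51 = 90
  S = 40
  P = 247 − 2·90 − 6·40 = -173
P: 57 − (-173) = 230

230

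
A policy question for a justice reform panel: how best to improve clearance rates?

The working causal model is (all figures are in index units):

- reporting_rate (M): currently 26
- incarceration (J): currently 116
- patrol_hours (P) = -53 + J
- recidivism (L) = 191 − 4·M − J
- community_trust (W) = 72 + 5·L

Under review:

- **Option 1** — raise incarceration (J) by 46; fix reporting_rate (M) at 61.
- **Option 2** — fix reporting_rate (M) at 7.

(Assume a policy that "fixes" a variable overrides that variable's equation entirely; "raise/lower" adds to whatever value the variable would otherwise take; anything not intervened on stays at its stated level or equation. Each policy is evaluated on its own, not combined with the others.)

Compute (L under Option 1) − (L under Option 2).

-262

Option 1 (J + 46, M := 61):
  M = 61
  J = 116 + 46 = 162
  L = 191 − 4·61 − 162 = -215
Option 2 (M := 7):
  M = 7
  J = 116
  L = 191 − 4·7 − 116 = 47
L: -215 − 47 = -262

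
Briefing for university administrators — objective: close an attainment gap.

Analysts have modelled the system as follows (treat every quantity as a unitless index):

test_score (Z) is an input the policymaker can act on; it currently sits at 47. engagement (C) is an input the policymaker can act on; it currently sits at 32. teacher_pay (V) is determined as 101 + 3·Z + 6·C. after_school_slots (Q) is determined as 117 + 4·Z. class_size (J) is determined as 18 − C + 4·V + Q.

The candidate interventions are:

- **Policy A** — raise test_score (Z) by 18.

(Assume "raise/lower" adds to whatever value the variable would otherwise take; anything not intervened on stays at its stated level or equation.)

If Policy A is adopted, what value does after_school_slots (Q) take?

377

Policy A (Z + 18):
  Z = 47 + 18 = 65
  Q = 117 + 4·65 = 377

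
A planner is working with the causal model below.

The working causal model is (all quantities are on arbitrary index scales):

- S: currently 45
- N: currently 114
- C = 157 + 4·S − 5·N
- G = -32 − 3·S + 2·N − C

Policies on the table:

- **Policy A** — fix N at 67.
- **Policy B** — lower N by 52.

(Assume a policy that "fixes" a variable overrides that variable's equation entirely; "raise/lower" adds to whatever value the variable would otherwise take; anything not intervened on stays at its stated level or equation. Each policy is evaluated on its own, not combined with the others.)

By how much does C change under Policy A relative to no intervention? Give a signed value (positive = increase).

Baseline:
  S = 45
  N = 114
  C = 157 + 4·45 − 5·114 = -233
Policy A (N := 67):
  S = 45
  N = 67
  C = 157 + 4·45 − 5·67 = 2
Change in C: 2 − (-233) = 235

235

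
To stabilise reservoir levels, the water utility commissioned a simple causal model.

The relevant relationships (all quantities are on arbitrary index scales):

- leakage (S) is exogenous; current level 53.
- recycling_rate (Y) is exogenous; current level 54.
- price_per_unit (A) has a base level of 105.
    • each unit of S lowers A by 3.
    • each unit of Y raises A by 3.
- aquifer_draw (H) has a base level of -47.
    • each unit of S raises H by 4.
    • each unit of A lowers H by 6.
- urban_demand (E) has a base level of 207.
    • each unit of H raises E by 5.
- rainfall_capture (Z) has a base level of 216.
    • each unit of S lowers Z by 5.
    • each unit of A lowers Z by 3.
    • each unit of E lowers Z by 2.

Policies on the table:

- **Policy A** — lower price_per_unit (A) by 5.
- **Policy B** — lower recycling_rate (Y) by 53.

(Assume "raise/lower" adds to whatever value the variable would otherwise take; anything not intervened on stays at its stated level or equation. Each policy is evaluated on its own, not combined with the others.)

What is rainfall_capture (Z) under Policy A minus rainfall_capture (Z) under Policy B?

8778

Policy A (A − 5):
  S = 53
  Y = 54
  A = 105 − 3·53 + 3·54 (−5 from intervention) = 103
  H = -47 + 4·53 − 6·103 = -453
  E = 207 + 5·(-453) = -2058
  Z = 216 − 5·53 − 3·103 − 2·(-2058) = 3758
Policy B (Y − 53):
  S = 53
  Y = 54 − 53 = 1
  A = 105 − 3·53 + 3·1 = -51
  H = -47 + 4·53 − 6·(-51) = 471
  E = 207 + 5·471 = 2562
  Z = 216 − 5·53 − 3·(-51) − 2·2562 = -5020
Z: 3758 − (-5020) = 8778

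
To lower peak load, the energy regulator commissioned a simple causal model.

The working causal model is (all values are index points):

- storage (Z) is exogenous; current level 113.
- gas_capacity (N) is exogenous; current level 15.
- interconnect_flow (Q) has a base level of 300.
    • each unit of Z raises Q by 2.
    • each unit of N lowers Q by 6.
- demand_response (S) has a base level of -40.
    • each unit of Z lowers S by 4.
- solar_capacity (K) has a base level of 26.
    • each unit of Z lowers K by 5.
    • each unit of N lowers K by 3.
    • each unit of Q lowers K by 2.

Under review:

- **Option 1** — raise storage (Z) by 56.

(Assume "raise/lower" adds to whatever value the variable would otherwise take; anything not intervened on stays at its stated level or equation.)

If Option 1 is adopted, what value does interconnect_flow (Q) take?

Option 1 (Z + 56):
  Z = 113 + 56 = 169
  N = 15
  Q = 300 + 2·169 − 6·15 = 548

548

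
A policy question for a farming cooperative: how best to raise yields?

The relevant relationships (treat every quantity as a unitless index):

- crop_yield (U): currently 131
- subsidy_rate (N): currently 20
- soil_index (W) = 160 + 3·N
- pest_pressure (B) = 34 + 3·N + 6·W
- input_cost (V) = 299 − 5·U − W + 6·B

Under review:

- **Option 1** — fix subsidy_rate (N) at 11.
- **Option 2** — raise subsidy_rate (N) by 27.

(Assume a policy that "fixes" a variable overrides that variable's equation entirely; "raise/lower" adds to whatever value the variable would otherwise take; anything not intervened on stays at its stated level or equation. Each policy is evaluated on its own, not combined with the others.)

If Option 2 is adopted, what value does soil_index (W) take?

301

Option 2 (N + 27):
  N = 20 + 27 = 47
  W = 160 + 3·47 = 301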